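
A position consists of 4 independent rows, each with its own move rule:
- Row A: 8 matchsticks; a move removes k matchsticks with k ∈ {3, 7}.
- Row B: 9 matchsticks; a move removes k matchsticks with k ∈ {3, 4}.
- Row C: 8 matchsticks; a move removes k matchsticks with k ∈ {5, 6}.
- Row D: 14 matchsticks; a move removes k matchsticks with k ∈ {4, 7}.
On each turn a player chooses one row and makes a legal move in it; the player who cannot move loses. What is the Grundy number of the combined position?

For row A, compute g(0), g(1), … with moves {3, 7}:
k:     0  1  2  3  4  5  6  7  8
g(k):  0  0  0  1  1  1  0  2  2
So g(8) = 2.
Grundy values for row B (subtraction set {3, 4}):
k:     0  1  2  3  4  5  6  7  8  9
g(k):  0  0  0  1  1  1  2  0  0  0
So g(9) = 0.
Build the Grundy sequence for row C with g(k) = mex{g(k−s) : s ∈ {5, 6}, s ≤ k}:
g(0) = mex{} = 0
g(1) = mex{} = 0
g(2) = mex{} = 0
g(3) = mex{} = 0
g(4) = mex{} = 0
g(5) = mex{0} = 1
g(6) = mex{0} = 1
g(7) = mex{0} = 1
g(8) = mex{0} = 1
So g(8) = 1.
For row D, compute g(0), g(1), … with moves {4, 7}:
g(0) = mex{} = 0
g(1) = mex{} = 0
g(2) = mex{} = 0
g(3) = mex{} = 0
g(4) = mex{0} = 1
g(5) = mex{0} = 1
g(6) = mex{0} = 1
g(7) = mex{0} = 1
g(8) = mex{0,1} = 2
g(9) = mex{0,1} = 2
g(10) = mex{0,1} = 2
g(11) = mex{1} = 0
g(12) = mex{1,2} = 0
g(13) = mex{1,2} = 0
g(14) = mex{1,2} = 0
So g(14) = 0.
The value of a disjunctive sum is the nim-sum of the parts.
Combined value = 2 ⊕ 0 ⊕ 1 ⊕ 0 = 3.

3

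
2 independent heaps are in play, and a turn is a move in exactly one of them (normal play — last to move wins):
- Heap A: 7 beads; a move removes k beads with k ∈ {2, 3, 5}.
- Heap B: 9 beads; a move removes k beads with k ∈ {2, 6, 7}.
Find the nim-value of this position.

Build the Grundy sequence for heap A with g(k) = mex{g(k−s) : s ∈ {2, 3, 5}, s ≤ k}:
g(0) = mex{} = 0
g(1) = mex{} = 0
g(2) = mex{0} = 1
g(3) = mex{0} = 1
g(4) = mex{0,1} = 2
g(5) = mex{0,1} = 2
g(6) = mex{0,1,2} = 3
g(7) = mex{1,2} = 0
So g(7) = 0.
For heap B, compute g(0), g(1), … with moves {2, 6, 7}:
k:     0  1  2  3  4  5  6  7  8  9
g(k):  0  0  1  1  0  0  1  1  2  0
So g(9) = 0.
By the Sprague-Grundy theorem, the Grundy value of a sum of independent games is the XOR of the component values.
Combined value = 0 ⊕ 0 = 0.

0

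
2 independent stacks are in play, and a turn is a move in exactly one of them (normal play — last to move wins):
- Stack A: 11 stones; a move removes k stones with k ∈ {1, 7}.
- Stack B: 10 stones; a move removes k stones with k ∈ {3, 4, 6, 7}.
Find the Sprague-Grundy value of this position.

1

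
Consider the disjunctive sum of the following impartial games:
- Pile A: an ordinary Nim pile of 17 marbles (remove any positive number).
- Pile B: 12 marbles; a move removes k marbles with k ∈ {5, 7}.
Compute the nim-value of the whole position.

17

Pile A is a plain Nim pile of size 17, so its Grundy value is 17.
Grundy values for pile B (subtraction set {5, 7}):
g(0) = mex{} = 0
g(1) = mex{} = 0
g(2) = mex{} = 0
g(3) = mex{} = 0
g(4) = mex{} = 0
g(5) = mex{0} = 1
g(6) = mex{0} = 1
g(7) = mex{0} = 1
g(8) = mex{0} = 1
g(9) = mex{0} = 1
g(10) = mex{0,1} = 2
g(11) = mex{0,1} = 2
g(12) = mex{1} = 0
So g(12) = 0.
By the Sprague-Grundy theorem, the Grundy value of a sum of independent games is the XOR of the component values.
Combined value = 17 ⊕ 0 = 17.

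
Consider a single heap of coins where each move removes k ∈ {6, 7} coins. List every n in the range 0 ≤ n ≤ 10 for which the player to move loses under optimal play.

0, 1, 2, 3, 4, 5

Compute g(0), g(1), … for moves {6, 7}:
g(0) = mex{} = 0
g(1) = mex{} = 0
g(2) = mex{} = 0
g(3) = mex{} = 0
g(4) = mex{} = 0
g(5) = mex{} = 0
g(6) = mex{0} = 1
g(7) = mex{0} = 1
g(8) = mex{0} = 1
g(9) = mex{0} = 1
g(10) = mex{0} = 1
The P-positions (g = 0) in 0..10 are 0, 1, 2, 3, 4, 5.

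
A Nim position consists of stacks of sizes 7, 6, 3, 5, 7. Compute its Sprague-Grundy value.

Nim-sum: 7 ^ 6 ^ 3 ^ 5 ^ 7 = 0.

0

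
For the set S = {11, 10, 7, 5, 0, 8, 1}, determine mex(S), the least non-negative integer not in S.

2

The values 0, 1 are all present; 2 is the first non-negative integer missing from the set.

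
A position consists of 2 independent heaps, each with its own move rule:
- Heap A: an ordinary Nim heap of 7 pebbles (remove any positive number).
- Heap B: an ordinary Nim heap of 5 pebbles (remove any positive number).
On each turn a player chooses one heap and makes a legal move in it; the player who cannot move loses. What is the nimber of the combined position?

Heap A is a plain Nim heap of size 7, so its Grundy value is 7.
Heap B is a plain Nim heap of size 5, so its Grundy value is 5.
By the Sprague-Grundy theorem, the Grundy value of a sum of independent games is the XOR of the component values.
Combined value = 7 ⊕ 5 = 2.

2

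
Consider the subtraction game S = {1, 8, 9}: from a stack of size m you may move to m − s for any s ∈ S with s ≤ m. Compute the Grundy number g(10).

2

Grundy values for subtraction set {1, 8, 9}:
g(0) = mex{} = 0
g(1) = mex{0} = 1
g(2) = mex{1} = 0
g(3) = mex{0} = 1
g(4) = mex{1} = 0
g(5) = mex{0} = 1
g(6) = mex{1} = 0
g(7) = mex{0} = 1
g(8) = mex{0,1} = 2
g(9) = mex{0,1,2} = 3
g(10) = mex{0,1,3} = 2
So g(10) = 2.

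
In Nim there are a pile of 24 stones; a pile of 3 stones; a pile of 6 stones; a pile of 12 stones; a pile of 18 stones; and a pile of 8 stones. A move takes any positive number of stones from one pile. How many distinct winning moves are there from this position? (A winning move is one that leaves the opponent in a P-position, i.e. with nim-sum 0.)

Bitwise XOR of the heap sizes:
  11000  (24)
  00011  (3)
  00110  (6)
  01100  (12)
  10010  (18)
  01000  (8)
  -----
  01011  (11)
The overall nim-sum is X = 11. A pile of size p has a winning move iff p XOR X < p (reduce it to p XOR X).
  24: 24 XOR 11 = 19 < 24 — winning move (to 19).
  3: 3 XOR 11 = 8 ≥ 3 — no move.
  6: 6 XOR 11 = 13 ≥ 6 — no move.
  12: 12 XOR 11 = 7 < 12 — winning move (to 7).
  18: 18 XOR 11 = 25 ≥ 18 — no move.
  8: 8 XOR 11 = 3 < 8 — winning move (to 3).
That gives 3 winning moves.

3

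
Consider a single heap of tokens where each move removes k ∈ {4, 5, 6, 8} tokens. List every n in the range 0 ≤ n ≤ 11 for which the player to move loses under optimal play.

0, 1, 2, 3

Build the Grundy sequence with g(k) = mex{g(k−s) : s ∈ {4, 5, 6, 8}, s ≤ k}:
g(0) = mex{} = 0
g(1) = mex{} = 0
g(2) = mex{} = 0
g(3) = mex{} = 0
g(4) = mex{0} = 1
g(5) = mex{0} = 1
g(6) = mex{0} = 1
g(7) = mex{0} = 1
g(8) = mex{0,1} = 2
g(9) = mex{0,1} = 2
g(10) = mex{0,1} = 2
g(11) = mex{0,1} = 2
The P-positions (g = 0) in 0..11 are 0, 1, 2, 3.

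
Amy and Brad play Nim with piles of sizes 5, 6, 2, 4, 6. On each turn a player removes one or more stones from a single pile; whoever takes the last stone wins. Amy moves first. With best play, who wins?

Amy wins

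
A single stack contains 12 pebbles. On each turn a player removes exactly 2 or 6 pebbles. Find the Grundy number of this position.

0

Build the Grundy sequence with g(k) = mex{g(k−s) : s ∈ {2, 6}, s ≤ k}:
k:     0  1  2  3  4  5  6  7  8  9 10 11 12
g(k):  0  0  1  1  0  0  1  1  0  0  1  1  0
So g(12) = 0.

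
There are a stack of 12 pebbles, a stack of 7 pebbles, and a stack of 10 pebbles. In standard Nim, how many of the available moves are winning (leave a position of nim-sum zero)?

1

Bitwise XOR of the heap sizes:
  1100  (12)
  0111  (7)
  1010  (10)
  ----
  0001  (1)
The overall nim-sum is X = 1. A stack of size p has a winning move iff p XOR X < p (reduce it to p XOR X).
  12: 12 XOR 1 = 13 ≥ 12 — no move.
  7: 7 XOR 1 = 6 < 7 — winning move (to 6).
  10: 10 XOR 1 = 11 ≥ 10 — no move.
That gives 1 winning move.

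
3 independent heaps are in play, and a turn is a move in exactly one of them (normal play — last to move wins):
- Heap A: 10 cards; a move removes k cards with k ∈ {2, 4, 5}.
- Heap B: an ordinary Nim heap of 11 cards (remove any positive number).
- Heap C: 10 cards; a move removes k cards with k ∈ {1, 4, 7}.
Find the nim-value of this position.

10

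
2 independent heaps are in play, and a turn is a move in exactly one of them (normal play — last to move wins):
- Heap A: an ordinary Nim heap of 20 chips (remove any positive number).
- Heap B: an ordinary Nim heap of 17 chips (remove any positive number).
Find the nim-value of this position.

5

Heap A is a plain Nim heap of size 20, so its Grundy value is 20.
Heap B is a plain Nim heap of size 17, so its Grundy value is 17.
The value of a disjunctive sum is the nim-sum of the parts.
Combined value = 20 ⊕ 17 = 5.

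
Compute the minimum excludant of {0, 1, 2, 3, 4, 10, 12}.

5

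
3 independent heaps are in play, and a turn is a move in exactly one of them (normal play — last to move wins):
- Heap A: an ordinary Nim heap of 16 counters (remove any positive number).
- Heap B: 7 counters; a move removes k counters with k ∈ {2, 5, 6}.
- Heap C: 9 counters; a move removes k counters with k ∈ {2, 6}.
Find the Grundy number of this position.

19

Heap A is a plain Nim heap of size 16, so its Grundy value is 16.
Grundy values for heap B (subtraction set {2, 5, 6}):
g(0) = mex{} = 0
g(1) = mex{} = 0
g(2) = mex{0} = 1
g(3) = mex{0} = 1
g(4) = mex{1} = 0
g(5) = mex{0,1} = 2
g(6) = mex{0} = 1
g(7) = mex{0,1,2} = 3
So g(7) = 3.
Grundy values for heap C (subtraction set {2, 6}):
k:     0  1  2  3  4  5  6  7  8  9
g(k):  0  0  1  1  0  0  1  1  0  0
So g(9) = 0.
The value of a disjunctive sum is the nim-sum of the parts.
Combined value = 16 XOR 3 XOR 0 = 19.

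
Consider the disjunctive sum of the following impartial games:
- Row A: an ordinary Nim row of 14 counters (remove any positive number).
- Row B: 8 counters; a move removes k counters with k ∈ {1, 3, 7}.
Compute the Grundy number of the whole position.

14

Row A is a plain Nim row of size 14, so its Grundy value is 14.
Build the Grundy sequence for row B with g(k) = mex{g(k−s) : s ∈ {1, 3, 7}, s ≤ k}:
k:     0  1  2  3  4  5  6  7  8
g(k):  0  1  0  1  0  1  0  1  0
So g(8) = 0.
By the Sprague-Grundy theorem, the Grundy value of a sum of independent games is the XOR of the component values.
Combined value = 14 ⊕ 0 = 14.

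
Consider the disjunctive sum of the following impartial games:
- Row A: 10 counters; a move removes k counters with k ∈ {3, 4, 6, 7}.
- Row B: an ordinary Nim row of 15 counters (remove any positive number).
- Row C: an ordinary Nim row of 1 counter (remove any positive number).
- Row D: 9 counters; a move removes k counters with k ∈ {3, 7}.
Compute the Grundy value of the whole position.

15

For row A, compute g(0), g(1), … with moves {3, 4, 6, 7}:
g(0) = mex{} = 0
g(1) = mex{} = 0
g(2) = mex{} = 0
g(3) = mex{0} = 1
g(4) = mex{0} = 1
g(5) = mex{0} = 1
g(6) = mex{0,1} = 2
g(7) = mex{0,1} = 2
g(8) = mex{0,1} = 2
g(9) = mex{0,1,2} = 3
g(10) = mex{1,2} = 0
So g(10) = 0.
Row B is a plain Nim row of size 15, so its Grundy value is 15.
Row C is a plain Nim row of size 1, so its Grundy value is 1.
Build the Grundy sequence for row D with g(k) = mex{g(k−s) : s ∈ {3, 7}, s ≤ k}:
g(0) = mex{} = 0
g(1) = mex{} = 0
g(2) = mex{} = 0
g(3) = mex{0} = 1
g(4) = mex{0} = 1
g(5) = mex{0} = 1
g(6) = mex{1} = 0
g(7) = mex{0,1} = 2
g(8) = mex{0,1} = 2
g(9) = mex{0} = 1
So g(9) = 1.
By the Sprague-Grundy theorem, the Grundy value of a sum of independent games is the XOR of the component values.
Combined value = 0 ⊕ 15 ⊕ 1 ⊕ 1 = 15.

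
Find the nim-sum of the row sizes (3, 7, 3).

In binary:
  011  (3)
  111  (7)
  011  (3)
  ---
  111  (7)

7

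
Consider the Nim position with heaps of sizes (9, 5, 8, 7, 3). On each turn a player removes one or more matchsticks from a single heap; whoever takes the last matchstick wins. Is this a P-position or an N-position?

P-position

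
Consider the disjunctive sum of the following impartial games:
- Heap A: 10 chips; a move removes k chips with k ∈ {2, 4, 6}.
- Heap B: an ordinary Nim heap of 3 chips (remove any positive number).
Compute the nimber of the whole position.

2

For heap A, compute g(0), g(1), … with moves {2, 4, 6}:
g(0) = mex{} = 0
g(1) = mex{} = 0
g(2) = mex{0} = 1
g(3) = mex{0} = 1
g(4) = mex{0,1} = 2
g(5) = mex{0,1} = 2
g(6) = mex{0,1,2} = 3
g(7) = mex{0,1,2} = 3
g(8) = mex{1,2,3} = 0
g(9) = mex{1,2,3} = 0
g(10) = mex{0,2,3} = 1
So g(10) = 1.
Heap B is a plain Nim heap of size 3, so its Grundy value is 3.
By the Sprague-Grundy theorem, the Grundy value of a sum of independent games is the XOR of the component values.
Combined value = 1 XOR 3 = 2.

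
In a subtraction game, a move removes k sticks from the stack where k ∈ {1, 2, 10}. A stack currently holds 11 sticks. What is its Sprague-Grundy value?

2

Build the Grundy sequence with g(k) = mex{g(k−s) : s ∈ {1, 2, 10}, s ≤ k}:
k:     0  1  2  3  4  5  6  7  8  9 10 11
g(k):  0  1  2  0  1  2  0  1  2  0  1  2
So g(11) = 2.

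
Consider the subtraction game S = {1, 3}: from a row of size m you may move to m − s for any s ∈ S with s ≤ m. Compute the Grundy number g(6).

Build the Grundy sequence with g(k) = mex{g(k−s) : s ∈ {1, 3}, s ≤ k}:
g(0) = mex{} = 0
g(1) = mex{0} = 1
g(2) = mex{1} = 0
g(3) = mex{0} = 1
g(4) = mex{1} = 0
g(5) = mex{0} = 1
g(6) = mex{1} = 0
So g(6) = 0.

0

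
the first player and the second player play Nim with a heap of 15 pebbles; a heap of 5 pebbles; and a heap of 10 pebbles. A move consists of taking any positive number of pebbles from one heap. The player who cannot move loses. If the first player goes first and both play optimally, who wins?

Compute the nim-sum pairwise:
15 ^ 5 = 10
10 ^ 10 = 0
The nim-sum is 0, so this is a P-position: the player to move is in a losing position under optimal play; the first player is about to move from it and so loses — the second player wins.

the second player wins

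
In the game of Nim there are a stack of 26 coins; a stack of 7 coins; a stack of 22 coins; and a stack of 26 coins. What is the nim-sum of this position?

17

Nim-sum: 26 ^ 7 ^ 22 ^ 26 = 17.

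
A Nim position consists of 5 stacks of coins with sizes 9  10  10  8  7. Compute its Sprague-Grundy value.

6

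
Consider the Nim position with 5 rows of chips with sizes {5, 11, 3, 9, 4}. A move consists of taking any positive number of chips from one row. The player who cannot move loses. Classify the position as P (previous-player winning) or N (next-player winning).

P-position

Bitwise XOR of the heap sizes:
  0101  (5)
  1011  (11)
  0011  (3)
  1001  (9)
  0100  (4)
  ----
  0000  (0)
The nim-sum is 0, so this is a P-position: the player to move is in a losing position under optimal play.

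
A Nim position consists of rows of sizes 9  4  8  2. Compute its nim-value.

7

Nim-sum: 9 ^ 4 ^ 8 ^ 2 = 7.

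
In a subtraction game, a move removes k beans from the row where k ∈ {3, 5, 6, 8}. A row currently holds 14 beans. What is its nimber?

1

Compute g(0), g(1), … for moves {3, 5, 6, 8}:
g(0) = mex{} = 0
g(1) = mex{} = 0
g(2) = mex{} = 0
g(3) = mex{0} = 1
g(4) = mex{0} = 1
g(5) = mex{0} = 1
g(6) = mex{0,1} = 2
g(7) = mex{0,1} = 2
g(8) = mex{0,1} = 2
g(9) = mex{0,1,2} = 3
g(10) = mex{0,1,2} = 3
g(11) = mex{1,2} = 0
g(12) = mex{1,2,3} = 0
g(13) = mex{1,2,3} = 0
g(14) = mex{0,2,3} = 1
So g(14) = 1.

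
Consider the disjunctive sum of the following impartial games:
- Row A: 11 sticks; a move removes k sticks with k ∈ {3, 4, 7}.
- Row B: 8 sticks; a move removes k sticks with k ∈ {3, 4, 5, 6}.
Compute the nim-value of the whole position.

Grundy values for row A (subtraction set {3, 4, 7}):
g(0) = mex{} = 0
g(1) = mex{} = 0
g(2) = mex{} = 0
g(3) = mex{0} = 1
g(4) = mex{0} = 1
g(5) = mex{0} = 1
g(6) = mex{0,1} = 2
g(7) = mex{0,1} = 2
g(8) = mex{0,1} = 2
g(9) = mex{0,1,2} = 3
g(10) = mex{1,2} = 0
g(11) = mex{1,2} = 0
So g(11) = 0.
Grundy values for row B (subtraction set {3, 4, 5, 6}):
g(0) = mex{} = 0
g(1) = mex{} = 0
g(2) = mex{} = 0
g(3) = mex{0} = 1
g(4) = mex{0} = 1
g(5) = mex{0} = 1
g(6) = mex{0,1} = 2
g(7) = mex{0,1} = 2
g(8) = mex{0,1} = 2
So g(8) = 2.
The value of a disjunctive sum is the nim-sum of the parts.
Combined value = 0 ⊕ 2 = 2.

2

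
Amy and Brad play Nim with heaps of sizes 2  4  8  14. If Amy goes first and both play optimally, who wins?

Compute the nim-sum pairwise:
2 ⊕ 4 = 6
6 ⊕ 8 = 14
14 ⊕ 14 = 0
The nim-sum is 0, so this is a P-position: the player to move is in a losing position under optimal play; Amy is about to move from it and so loses — Brad wins.

Brad wins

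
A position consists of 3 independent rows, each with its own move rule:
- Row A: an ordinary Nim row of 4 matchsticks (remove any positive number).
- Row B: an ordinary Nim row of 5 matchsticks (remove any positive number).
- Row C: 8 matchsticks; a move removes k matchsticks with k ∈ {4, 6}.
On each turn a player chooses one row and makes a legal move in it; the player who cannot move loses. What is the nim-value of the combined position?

3

Row A is a plain Nim row of size 4, so its Grundy value is 4.
Row B is a plain Nim row of size 5, so its Grundy value is 5.
Grundy values for row C (subtraction set {4, 6}):
g(0) = mex{} = 0
g(1) = mex{} = 0
g(2) = mex{} = 0
g(3) = mex{} = 0
g(4) = mex{0} = 1
g(5) = mex{0} = 1
g(6) = mex{0} = 1
g(7) = mex{0} = 1
g(8) = mex{0,1} = 2
So g(8) = 2.
By the Sprague-Grundy theorem, the Grundy value of a sum of independent games is the XOR of the component values.
Combined value = 4 ⊕ 5 ⊕ 2 = 3.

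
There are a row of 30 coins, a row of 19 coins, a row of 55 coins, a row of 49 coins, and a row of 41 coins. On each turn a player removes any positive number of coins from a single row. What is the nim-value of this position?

34

Nim-sum: 30 XOR 19 XOR 55 XOR 49 XOR 41 = 34.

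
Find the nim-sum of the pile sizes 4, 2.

6

Write each in binary and XOR column by column:
  100  (4)
  010  (2)
  ---
  110  (6)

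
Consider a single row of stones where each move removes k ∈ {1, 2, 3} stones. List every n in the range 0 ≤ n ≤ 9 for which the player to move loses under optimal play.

0, 4, 8

Compute g(0), g(1), … for moves {1, 2, 3}:
g(0) = mex{} = 0
g(1) = mex{0} = 1
g(2) = mex{0,1} = 2
g(3) = mex{0,1,2} = 3
g(4) = mex{1,2,3} = 0
g(5) = mex{0,2,3} = 1
g(6) = mex{0,1,3} = 2
g(7) = mex{0,1,2} = 3
g(8) = mex{1,2,3} = 0
g(9) = mex{0,2,3} = 1
The P-positions (g = 0) in 0..9 are 0, 4, 8.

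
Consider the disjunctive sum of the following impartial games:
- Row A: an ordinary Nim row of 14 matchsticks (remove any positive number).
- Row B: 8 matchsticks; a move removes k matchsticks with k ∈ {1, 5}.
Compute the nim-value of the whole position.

Row A is a plain Nim row of size 14, so its Grundy value is 14.
Build the Grundy sequence for row B with g(k) = mex{g(k−s) : s ∈ {1, 5}, s ≤ k}:
g(0) = mex{} = 0
g(1) = mex{0} = 1
g(2) = mex{1} = 0
g(3) = mex{0} = 1
g(4) = mex{1} = 0
g(5) = mex{0} = 1
g(6) = mex{1} = 0
g(7) = mex{0} = 1
g(8) = mex{1} = 0
So g(8) = 0.
By the Sprague-Grundy theorem, the Grundy value of a sum of independent games is the XOR of the component values.
Combined value = 14 XOR 0 = 14.

14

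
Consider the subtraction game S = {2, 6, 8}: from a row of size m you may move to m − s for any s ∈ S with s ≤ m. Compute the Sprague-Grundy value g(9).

2

Build the Grundy sequence with g(k) = mex{g(k−s) : s ∈ {2, 6, 8}, s ≤ k}:
g(0) = mex{} = 0
g(1) = mex{} = 0
g(2) = mex{0} = 1
g(3) = mex{0} = 1
g(4) = mex{1} = 0
g(5) = mex{1} = 0
g(6) = mex{0} = 1
g(7) = mex{0} = 1
g(8) = mex{0,1} = 2
g(9) = mex{0,1} = 2
So g(9) = 2.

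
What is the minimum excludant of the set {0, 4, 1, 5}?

The values 0, 1 are all present; 2 is the first non-negative integer missing from the set.

2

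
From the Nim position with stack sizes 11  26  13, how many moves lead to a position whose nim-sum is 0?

1

Bitwise XOR of the heap sizes:
  01011  (11)
  11010  (26)
  01101  (13)
  -----
  11100  (28)
The overall nim-sum is X = 28. A stack of size p has a winning move iff p XOR X < p (reduce it to p XOR X).
  11: 11 XOR 28 = 23 ≥ 11 — no move.
  26: 26 XOR 28 = 6 < 26 — winning move (to 6).
  13: 13 XOR 28 = 17 ≥ 13 — no move.
That gives 1 winning move.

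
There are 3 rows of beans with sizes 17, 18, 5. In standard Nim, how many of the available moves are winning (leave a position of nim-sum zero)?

Compute the nim-sum pairwise:
17 ⊕ 18 = 3
3 ⊕ 5 = 6
The overall nim-sum is X = 6. A row of size p has a winning move iff p XOR X < p (reduce it to p XOR X).
  17: 17 XOR 6 = 23 ≥ 17 — no move.
  18: 18 XOR 6 = 20 ≥ 18 — no move.
  5: 5 XOR 6 = 3 < 5 — winning move (to 3).
That gives 1 winning move.

1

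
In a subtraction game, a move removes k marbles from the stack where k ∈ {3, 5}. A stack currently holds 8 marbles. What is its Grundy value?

0

Build the Grundy sequence with g(k) = mex{g(k−s) : s ∈ {3, 5}, s ≤ k}:
k:     0  1  2  3  4  5  6  7  8
g(k):  0  0  0  1  1  1  2  2  0
So g(8) = 0.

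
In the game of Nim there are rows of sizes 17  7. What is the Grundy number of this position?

Compute the nim-sum pairwise:
17 ^ 7 = 22

22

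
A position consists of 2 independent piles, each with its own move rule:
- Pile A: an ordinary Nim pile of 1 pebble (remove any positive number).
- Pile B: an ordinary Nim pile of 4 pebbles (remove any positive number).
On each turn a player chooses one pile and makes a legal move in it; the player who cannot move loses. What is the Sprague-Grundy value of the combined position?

5

Pile A is a plain Nim pile of size 1, so its Grundy value is 1.
Pile B is a plain Nim pile of size 4, so its Grundy value is 4.
By the Sprague-Grundy theorem, the Grundy value of a sum of independent games is the XOR of the component values.
Combined value = 1 XOR 4 = 5.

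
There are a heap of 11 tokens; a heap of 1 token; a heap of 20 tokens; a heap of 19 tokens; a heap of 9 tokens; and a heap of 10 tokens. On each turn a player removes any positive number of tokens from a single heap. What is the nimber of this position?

14

Nim-sum: 11 ⊕ 1 ⊕ 20 ⊕ 19 ⊕ 9 ⊕ 10 = 14.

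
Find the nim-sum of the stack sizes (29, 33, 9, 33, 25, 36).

41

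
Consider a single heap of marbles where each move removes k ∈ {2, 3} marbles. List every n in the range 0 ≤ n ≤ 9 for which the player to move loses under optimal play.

0, 1, 5, 6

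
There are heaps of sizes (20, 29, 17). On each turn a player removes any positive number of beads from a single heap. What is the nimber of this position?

Compute the nim-sum pairwise:
20 XOR 29 = 9
9 XOR 17 = 24

24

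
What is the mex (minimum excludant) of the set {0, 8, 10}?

1

0 is in the set but 1 is not, so the mex is 1.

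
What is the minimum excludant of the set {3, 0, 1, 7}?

2

The values 0, 1 are all present; 2 is the first non-negative integer missing from the set.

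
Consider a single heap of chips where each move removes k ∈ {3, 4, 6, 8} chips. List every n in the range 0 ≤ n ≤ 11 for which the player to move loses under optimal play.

Build the Grundy sequence with g(k) = mex{g(k−s) : s ∈ {3, 4, 6, 8}, s ≤ k}:
k:     0  1  2  3  4  5  6  7  8  9 10 11
g(k):  0  0  0  1  1  1  2  2  2  3  3  0
The P-positions (g = 0) in 0..11 are 0, 1, 2, 11.

0, 1, 2, 11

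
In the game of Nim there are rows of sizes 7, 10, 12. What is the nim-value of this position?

Compute the nim-sum pairwise:
7 ⊕ 10 = 13
13 ⊕ 12 = 1

1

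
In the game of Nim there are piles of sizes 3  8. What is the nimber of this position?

Compute the nim-sum pairwise:
3 ^ 8 = 11

11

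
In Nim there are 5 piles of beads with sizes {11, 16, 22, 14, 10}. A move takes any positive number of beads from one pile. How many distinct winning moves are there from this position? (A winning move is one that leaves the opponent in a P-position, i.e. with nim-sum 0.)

Nim-sum: 11 XOR 16 XOR 22 XOR 14 XOR 10 = 9.
The overall nim-sum is X = 9. A pile of size p has a winning move iff p XOR X < p (reduce it to p XOR X).
  11: 11 XOR 9 = 2 < 11 — winning move (to 2).
  16: 16 XOR 9 = 25 ≥ 16 — no move.
  22: 22 XOR 9 = 31 ≥ 22 — no move.
  14: 14 XOR 9 = 7 < 14 — winning move (to 7).
  10: 10 XOR 9 = 3 < 10 — winning move (to 3).
That gives 3 winning moves.

3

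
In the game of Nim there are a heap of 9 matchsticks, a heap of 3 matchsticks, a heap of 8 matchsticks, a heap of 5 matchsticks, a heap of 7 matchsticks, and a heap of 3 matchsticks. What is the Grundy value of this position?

3

Compute the nim-sum pairwise:
9 XOR 3 = 10
10 XOR 8 = 2
2 XOR 5 = 7
7 XOR 7 = 0
0 XOR 3 = 3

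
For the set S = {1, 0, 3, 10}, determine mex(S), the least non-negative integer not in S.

The values 0, 1 are all present; 2 is the first non-negative integer missing from the set.

2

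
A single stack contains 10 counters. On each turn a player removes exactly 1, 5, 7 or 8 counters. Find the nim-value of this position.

Grundy values for subtraction set {1, 5, 7, 8}:
g(0) = mex{} = 0
g(1) = mex{0} = 1
g(2) = mex{1} = 0
g(3) = mex{0} = 1
g(4) = mex{1} = 0
g(5) = mex{0} = 1
g(6) = mex{1} = 0
g(7) = mex{0} = 1
g(8) = mex{0,1} = 2
g(9) = mex{0,1,2} = 3
g(10) = mex{0,1,3} = 2
So g(10) = 2.

2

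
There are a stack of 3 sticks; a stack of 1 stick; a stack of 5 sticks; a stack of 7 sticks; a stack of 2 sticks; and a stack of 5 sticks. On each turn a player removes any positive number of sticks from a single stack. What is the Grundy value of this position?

7

Nim-sum: 3 ^ 1 ^ 5 ^ 7 ^ 2 ^ 5 = 7.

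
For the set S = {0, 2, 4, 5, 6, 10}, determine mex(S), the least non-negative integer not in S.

0 is in the set but 1 is not, so the mex is 1.

1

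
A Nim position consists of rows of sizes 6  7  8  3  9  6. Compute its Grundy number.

5

Bitwise XOR of the heap sizes:
  0110  (6)
  0111  (7)
  1000  (8)
  0011  (3)
  1001  (9)
  0110  (6)
  ----
  0101  (5)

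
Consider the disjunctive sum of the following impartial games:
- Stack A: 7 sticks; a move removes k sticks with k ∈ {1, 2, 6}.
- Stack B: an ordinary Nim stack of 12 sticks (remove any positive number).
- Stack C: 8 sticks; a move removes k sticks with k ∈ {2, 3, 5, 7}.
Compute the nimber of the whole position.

8

For stack A, compute g(0), g(1), … with moves {1, 2, 6}:
k:     0  1  2  3  4  5  6  7
g(k):  0  1  2  0  1  2  3  0
So g(7) = 0.
Stack B is a plain Nim stack of size 12, so its Grundy value is 12.
Build the Grundy sequence for stack C with g(k) = mex{g(k−s) : s ∈ {2, 3, 5, 7}, s ≤ k}:
g(0) = mex{} = 0
g(1) = mex{} = 0
g(2) = mex{0} = 1
g(3) = mex{0} = 1
g(4) = mex{0,1} = 2
g(5) = mex{0,1} = 2
g(6) = mex{0,1,2} = 3
g(7) = mex{0,1,2} = 3
g(8) = mex{0,1,2,3} = 4
So g(8) = 4.
By the Sprague-Grundy theorem, the Grundy value of a sum of independent games is the XOR of the component values.
Combined value = 0 ⊕ 12 ⊕ 4 = 8.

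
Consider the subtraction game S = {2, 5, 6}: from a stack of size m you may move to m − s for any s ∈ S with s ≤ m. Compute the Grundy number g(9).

2

Build the Grundy sequence with g(k) = mex{g(k−s) : s ∈ {2, 5, 6}, s ≤ k}:
g(0) = mex{} = 0
g(1) = mex{} = 0
g(2) = mex{0} = 1
g(3) = mex{0} = 1
g(4) = mex{1} = 0
g(5) = mex{0,1} = 2
g(6) = mex{0} = 1
g(7) = mex{0,1,2} = 3
g(8) = mex{1} = 0
g(9) = mex{0,1,3} = 2
So g(9) = 2.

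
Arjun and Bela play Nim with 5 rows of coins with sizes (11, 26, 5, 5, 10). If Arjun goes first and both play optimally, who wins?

Arjun wins

Compute the nim-sum pairwise:
11 ⊕ 26 = 17
17 ⊕ 5 = 20
20 ⊕ 5 = 17
17 ⊕ 10 = 27
The nim-sum is 27 ≠ 0, so this is an N-position: the player to move can win; Arjun has a winning move.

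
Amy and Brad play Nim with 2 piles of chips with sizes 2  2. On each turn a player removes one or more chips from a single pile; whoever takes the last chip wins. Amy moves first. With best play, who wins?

Brad wins

Nim-sum: 2 ^ 2 = 0.
The nim-sum is 0, so this is a P-position: the player to move is in a losing position under optimal play; Amy is about to move from it and so loses — Brad wins.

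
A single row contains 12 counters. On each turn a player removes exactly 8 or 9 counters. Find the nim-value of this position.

1

Build the Grundy sequence with g(k) = mex{g(k−s) : s ∈ {8, 9}, s ≤ k}:
g(0) = mex{} = 0
g(1) = mex{} = 0
g(2) = mex{} = 0
g(3) = mex{} = 0
g(4) = mex{} = 0
g(5) = mex{} = 0
g(6) = mex{} = 0
g(7) = mex{} = 0
g(8) = mex{0} = 1
g(9) = mex{0} = 1
g(10) = mex{0} = 1
g(11) = mex{0} = 1
g(12) = mex{0} = 1
So g(12) = 1.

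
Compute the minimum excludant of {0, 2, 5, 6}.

0 is in the set but 1 is not, so the mex is 1.

1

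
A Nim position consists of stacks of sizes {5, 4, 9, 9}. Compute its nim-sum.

In binary:
  0101  (5)
  0100  (4)
  1001  (9)
  1001  (9)
  ----
  0001  (1)

1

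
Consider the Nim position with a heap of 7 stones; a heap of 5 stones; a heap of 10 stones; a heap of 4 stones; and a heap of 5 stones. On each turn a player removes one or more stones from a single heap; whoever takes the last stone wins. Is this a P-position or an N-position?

Compute the nim-sum pairwise:
7 ⊕ 5 = 2
2 ⊕ 10 = 8
8 ⊕ 4 = 12
12 ⊕ 5 = 9
The nim-sum is 9 ≠ 0, so this is an N-position: the player to move can win.

N-position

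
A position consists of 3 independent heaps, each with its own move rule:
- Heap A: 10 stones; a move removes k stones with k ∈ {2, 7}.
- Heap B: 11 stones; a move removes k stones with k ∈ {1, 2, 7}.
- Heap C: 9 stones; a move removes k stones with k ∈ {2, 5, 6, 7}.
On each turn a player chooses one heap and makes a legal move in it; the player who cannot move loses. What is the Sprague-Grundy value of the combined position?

Grundy values for heap A (subtraction set {2, 7}):
k:     0  1  2  3  4  5  6  7  8  9 10
g(k):  0  0  1  1  0  0  1  1  2  0  0
So g(10) = 0.
Grundy values for heap B (subtraction set {1, 2, 7}):
k:     0  1  2  3  4  5  6  7  8  9 10 11
g(k):  0  1  2  0  1  2  0  1  2  0  1  2
So g(11) = 2.
Build the Grundy sequence for heap C with g(k) = mex{g(k−s) : s ∈ {2, 5, 6, 7}, s ≤ k}:
k:     0  1  2  3  4  5  6  7  8  9
g(k):  0  0  1  1  0  2  1  3  2  2
So g(9) = 2.
By the Sprague-Grundy theorem, the Grundy value of a sum of independent games is the XOR of the component values.
Combined value = 0 ⊕ 2 ⊕ 2 = 0.

0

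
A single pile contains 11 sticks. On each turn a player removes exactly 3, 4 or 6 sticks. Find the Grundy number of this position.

Build the Grundy sequence with g(k) = mex{g(k−s) : s ∈ {3, 4, 6}, s ≤ k}:
g(0) = mex{} = 0
g(1) = mex{} = 0
g(2) = mex{} = 0
g(3) = mex{0} = 1
g(4) = mex{0} = 1
g(5) = mex{0} = 1
g(6) = mex{0,1} = 2
g(7) = mex{0,1} = 2
g(8) = mex{0,1} = 2
g(9) = mex{1,2} = 0
g(10) = mex{1,2} = 0
g(11) = mex{1,2} = 0
So g(11) = 0.

0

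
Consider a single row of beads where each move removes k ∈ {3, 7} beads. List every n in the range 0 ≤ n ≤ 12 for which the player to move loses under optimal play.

Compute g(0), g(1), … for moves {3, 7}:
k:     0  1  2  3  4  5  6  7  8  9 10 11 12
g(k):  0  0  0  1  1  1  0  2  2  1  0  0  0
The P-positions (g = 0) in 0..12 are 0, 1, 2, 6, 10, 11, 12.

0, 1, 2, 6, 10, 11, 12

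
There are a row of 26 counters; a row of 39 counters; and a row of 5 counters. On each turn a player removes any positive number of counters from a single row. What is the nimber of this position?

56

Compute the nim-sum pairwise:
26 ⊕ 39 = 61
61 ⊕ 5 = 56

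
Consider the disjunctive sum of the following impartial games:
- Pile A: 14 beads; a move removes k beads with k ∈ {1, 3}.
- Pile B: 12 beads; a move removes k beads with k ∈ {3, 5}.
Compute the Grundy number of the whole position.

Grundy values for pile A (subtraction set {1, 3}):
k:     0  1  2  3  4  5  6  7  8  9 10 11 12 13 14
g(k):  0  1  0  1  0  1  0  1  0  1  0  1  0  1  0
So g(14) = 0.
Grundy values for pile B (subtraction set {3, 5}):
k:     0  1  2  3  4  5  6  7  8  9 10 11 12
g(k):  0  0  0  1  1  1  2  2  0  0  0  1  1
So g(12) = 1.
The value of a disjunctive sum is the nim-sum of the parts.
Combined value = 0 ⊕ 1 = 1.

1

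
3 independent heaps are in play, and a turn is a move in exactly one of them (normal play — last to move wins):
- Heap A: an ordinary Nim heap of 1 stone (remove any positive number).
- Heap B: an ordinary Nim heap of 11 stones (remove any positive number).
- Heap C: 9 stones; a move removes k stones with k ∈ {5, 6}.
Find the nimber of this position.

Heap A is a plain Nim heap of size 1, so its Grundy value is 1.
Heap B is a plain Nim heap of size 11, so its Grundy value is 11.
Build the Grundy sequence for heap C with g(k) = mex{g(k−s) : s ∈ {5, 6}, s ≤ k}:
k:     0  1  2  3  4  5  6  7  8  9
g(k):  0  0  0  0  0  1  1  1  1  1
So g(9) = 1.
By the Sprague-Grundy theorem, the Grundy value of a sum of independent games is the XOR of the component values.
Combined value = 1 ⊕ 11 ⊕ 1 = 11.

11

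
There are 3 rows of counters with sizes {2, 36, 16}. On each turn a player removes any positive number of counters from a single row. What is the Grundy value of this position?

54

Nim-sum: 2 ^ 36 ^ 16 = 54.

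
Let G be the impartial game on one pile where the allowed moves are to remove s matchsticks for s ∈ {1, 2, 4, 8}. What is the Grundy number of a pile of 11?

Build the Grundy sequence with g(k) = mex{g(k−s) : s ∈ {1, 2, 4, 8}, s ≤ k}:
g(0) = mex{} = 0
g(1) = mex{0} = 1
g(2) = mex{0,1} = 2
g(3) = mex{1,2} = 0
g(4) = mex{0,2} = 1
g(5) = mex{0,1} = 2
g(6) = mex{1,2} = 0
g(7) = mex{0,2} = 1
g(8) = mex{0,1} = 2
g(9) = mex{1,2} = 0
g(10) = mex{0,2} = 1
g(11) = mex{0,1} = 2
So g(11) = 2.

2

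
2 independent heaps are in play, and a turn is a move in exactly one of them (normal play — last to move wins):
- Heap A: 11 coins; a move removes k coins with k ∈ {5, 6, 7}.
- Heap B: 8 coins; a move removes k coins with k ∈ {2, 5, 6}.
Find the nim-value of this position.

Build the Grundy sequence for heap A with g(k) = mex{g(k−s) : s ∈ {5, 6, 7}, s ≤ k}:
k:     0  1  2  3  4  5  6  7  8  9 10 11
g(k):  0  0  0  0  0  1  1  1  1  1  2  2
So g(11) = 2.
Build the Grundy sequence for heap B with g(k) = mex{g(k−s) : s ∈ {2, 5, 6}, s ≤ k}:
k:     0  1  2  3  4  5  6  7  8
g(k):  0  0  1  1  0  2  1  3  0
So g(8) = 0.
By the Sprague-Grundy theorem, the Grundy value of a sum of independent games is the XOR of the component values.
Combined value = 2 ⊕ 0 = 2.

2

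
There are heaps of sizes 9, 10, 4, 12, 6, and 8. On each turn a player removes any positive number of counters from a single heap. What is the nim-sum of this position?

5

Bitwise XOR of the heap sizes:
  1001  (9)
  1010  (10)
  0100  (4)
  1100  (12)
  0110  (6)
  1000  (8)
  ----
  0101  (5)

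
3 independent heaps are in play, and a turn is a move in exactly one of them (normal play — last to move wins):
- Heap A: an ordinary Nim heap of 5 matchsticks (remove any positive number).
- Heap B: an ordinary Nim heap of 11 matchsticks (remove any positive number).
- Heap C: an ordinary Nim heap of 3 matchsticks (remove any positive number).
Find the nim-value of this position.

13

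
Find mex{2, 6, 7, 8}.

0

0 is not in the set, so the mex is 0.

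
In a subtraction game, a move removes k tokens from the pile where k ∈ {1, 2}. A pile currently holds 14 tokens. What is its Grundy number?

2

Build the Grundy sequence with g(k) = mex{g(k−s) : s ∈ {1, 2}, s ≤ k}:
k:     0  1  2  3  4  5  6  7  8  9 10 11 12 13 14
g(k):  0  1  2  0  1  2  0  1  2  0  1  2  0  1  2
So g(14) = 2.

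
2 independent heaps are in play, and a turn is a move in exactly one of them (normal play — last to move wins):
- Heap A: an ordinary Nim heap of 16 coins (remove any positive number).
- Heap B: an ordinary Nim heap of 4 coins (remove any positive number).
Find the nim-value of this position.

20

Heap A is a plain Nim heap of size 16, so its Grundy value is 16.
Heap B is a plain Nim heap of size 4, so its Grundy value is 4.
By the Sprague-Grundy theorem, the Grundy value of a sum of independent games is the XOR of the component values.
Combined value = 16 ⊕ 4 = 20.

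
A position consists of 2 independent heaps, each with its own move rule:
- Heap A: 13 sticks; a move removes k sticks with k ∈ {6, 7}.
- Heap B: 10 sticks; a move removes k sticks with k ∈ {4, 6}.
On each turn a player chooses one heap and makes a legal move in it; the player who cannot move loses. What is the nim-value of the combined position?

For heap A, compute g(0), g(1), … with moves {6, 7}:
g(0) = mex{} = 0
g(1) = mex{} = 0
g(2) = mex{} = 0
g(3) = mex{} = 0
g(4) = mex{} = 0
g(5) = mex{} = 0
g(6) = mex{0} = 1
g(7) = mex{0} = 1
g(8) = mex{0} = 1
g(9) = mex{0} = 1
g(10) = mex{0} = 1
g(11) = mex{0} = 1
g(12) = mex{0,1} = 2
g(13) = mex{1} = 0
So g(13) = 0.
Build the Grundy sequence for heap B with g(k) = mex{g(k−s) : s ∈ {4, 6}, s ≤ k}:
g(0) = mex{} = 0
g(1) = mex{} = 0
g(2) = mex{} = 0
g(3) = mex{} = 0
g(4) = mex{0} = 1
g(5) = mex{0} = 1
g(6) = mex{0} = 1
g(7) = mex{0} = 1
g(8) = mex{0,1} = 2
g(9) = mex{0,1} = 2
g(10) = mex{1} = 0
So g(10) = 0.
The value of a disjunctive sum is the nim-sum of the parts.
Combined value = 0 XOR 0 = 0.

0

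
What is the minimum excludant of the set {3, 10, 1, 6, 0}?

The values 0, 1 are all present; 2 is the first non-negative integer missing from the set.

2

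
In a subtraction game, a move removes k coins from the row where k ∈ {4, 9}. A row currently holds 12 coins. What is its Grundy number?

1

Build the Grundy sequence with g(k) = mex{g(k−s) : s ∈ {4, 9}, s ≤ k}:
g(0) = mex{} = 0
g(1) = mex{} = 0
g(2) = mex{} = 0
g(3) = mex{} = 0
g(4) = mex{0} = 1
g(5) = mex{0} = 1
g(6) = mex{0} = 1
g(7) = mex{0} = 1
g(8) = mex{1} = 0
g(9) = mex{0,1} = 2
g(10) = mex{0,1} = 2
g(11) = mex{0,1} = 2
g(12) = mex{0} = 1
So g(12) = 1.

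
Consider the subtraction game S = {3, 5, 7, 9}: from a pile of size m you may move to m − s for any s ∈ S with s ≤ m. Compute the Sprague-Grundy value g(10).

Compute g(0), g(1), … for moves {3, 5, 7, 9}:
k:     0  1  2  3  4  5  6  7  8  9 10
g(k):  0  0  0  1  1  1  2  2  2  3  3
So g(10) = 3.

3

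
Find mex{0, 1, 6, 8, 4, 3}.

2

The values 0, 1 are all present; 2 is the first non-negative integer missing from the set.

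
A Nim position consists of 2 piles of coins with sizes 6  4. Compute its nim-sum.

2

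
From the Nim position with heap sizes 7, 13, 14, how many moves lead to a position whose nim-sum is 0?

Nim-sum: 7 ^ 13 ^ 14 = 4.
The overall nim-sum is X = 4. A heap of size p has a winning move iff p XOR X < p (reduce it to p XOR X).
  7: 7 XOR 4 = 3 < 7 — winning move (to 3).
  13: 13 XOR 4 = 9 < 13 — winning move (to 9).
  14: 14 XOR 4 = 10 < 14 — winning move (to 10).
That gives 3 winning moves.

3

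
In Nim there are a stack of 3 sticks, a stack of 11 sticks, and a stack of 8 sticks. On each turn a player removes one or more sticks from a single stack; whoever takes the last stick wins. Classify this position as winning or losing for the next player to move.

Compute the nim-sum pairwise:
3 ⊕ 11 = 8
8 ⊕ 8 = 0
The nim-sum is 0, so this is a P-position: the player to move is in a losing position under optimal play.

Losing position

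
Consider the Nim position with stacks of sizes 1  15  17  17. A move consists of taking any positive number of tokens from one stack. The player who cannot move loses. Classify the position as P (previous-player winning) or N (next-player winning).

N-position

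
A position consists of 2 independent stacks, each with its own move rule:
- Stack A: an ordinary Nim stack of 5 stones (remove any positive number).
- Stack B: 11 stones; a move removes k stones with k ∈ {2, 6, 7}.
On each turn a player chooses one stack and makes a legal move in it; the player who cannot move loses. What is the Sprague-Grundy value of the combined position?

4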